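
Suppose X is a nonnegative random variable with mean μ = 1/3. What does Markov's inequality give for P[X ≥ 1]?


μ = E[X] = 1/3, a = 1.
Markov: P[X ≥ 1] ≤ μ/a = (1/3)/1 = 1/3.
Numerically: ≈ 0.333.
(Since a = 1 > μ = 0.333, the bound 1/3 is < 1 and informative.)

P[X ≥ 1] ≤ 1/3 ≈ 0.333.


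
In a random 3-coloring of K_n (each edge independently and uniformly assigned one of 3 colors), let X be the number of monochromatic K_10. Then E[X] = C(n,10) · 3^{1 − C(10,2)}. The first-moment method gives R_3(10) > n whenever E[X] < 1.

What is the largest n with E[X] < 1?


We need C(n, 10) · 3^{1 − 45} < 1, i.e. C(n, 10) < 3^{45 − 1} = 984770902183611232881.
Check values of n near the boundary:
  n = 571: C(571, 10) = 937951290893172842001; 937951290893172842001 < 984770902183611232881? YES
  n = 572: C(572, 10) = 954640815642161682606; 954640815642161682606 < 984770902183611232881? YES
  n = 573: C(573, 10) = 971597135635805762226; 971597135635805762226 < 984770902183611232881? YES
  n = 574: C(574, 10) = 988824035203816502691; 988824035203816502691 < 984770902183611232881? NO
The largest n with C(n, 10) < 984770902183611232881 is n = 573 (where E[X] = 35985079097622435638/36472996377170786403 ≈ 0.986623). Hence R_3(10) > 573, i.e. R_3(10) ≥ 574.

Largest n = 573; hence R_3(10) > 573.


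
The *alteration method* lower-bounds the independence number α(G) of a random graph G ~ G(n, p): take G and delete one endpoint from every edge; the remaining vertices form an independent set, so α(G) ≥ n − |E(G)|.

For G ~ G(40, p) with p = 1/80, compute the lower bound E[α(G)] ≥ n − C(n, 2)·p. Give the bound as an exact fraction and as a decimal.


E[|E(G)|] = C(40, 2)·p = 780 · (1/80) = 39/4.
E[α(G)] ≥ n − E[|E(G)|] = 40 − 39/4 = 121/4.
Numerically: ≈ 30.250000.
(This is only a lower bound; the true E[α(G)] may be larger.)

E[α(G)] ≥ 121/4 ≈ 30.250000.


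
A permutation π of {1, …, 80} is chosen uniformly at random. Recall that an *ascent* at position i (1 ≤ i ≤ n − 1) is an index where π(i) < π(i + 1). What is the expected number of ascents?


Write X = Σ X_I over i = 1, …, 79, with X_I the indicator of one ascent.
There are 79 indicators.
For each fixed i, the pair (π(i), π(i+1)) is a uniformly random ordered pair of distinct values from {1, …, 80}; by symmetry P[π(i) < π(i+1)] = 1/2.
By linearity: E[X] = 79 · (1/2) = (80 − 1) · (1/2) = 79/2 ≈ 39.5000.

E[X] = 79/2 = 39.5000.


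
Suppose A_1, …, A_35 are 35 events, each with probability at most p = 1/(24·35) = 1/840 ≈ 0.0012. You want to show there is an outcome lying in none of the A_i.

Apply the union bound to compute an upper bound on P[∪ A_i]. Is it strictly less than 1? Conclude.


Union bound: P[∪_{i=1}^{35} A_i] ≤ Σ_i P[A_i] ≤ 35·p = 35·(1/840) = 1/24.
Numerically: 1/24 ≈ 0.0417.
Is 1/24 < 1? YES.
Since P[∪ A_i] ≤ 1/24 < 1, the complement has P[∩ A_i^c] ≥ 1 − 1/24 = 23/24 > 0, so some outcome avoids every A_i.

35·p = 1/24 ≈ 0.0417; existence CERTIFIED by the union bound.


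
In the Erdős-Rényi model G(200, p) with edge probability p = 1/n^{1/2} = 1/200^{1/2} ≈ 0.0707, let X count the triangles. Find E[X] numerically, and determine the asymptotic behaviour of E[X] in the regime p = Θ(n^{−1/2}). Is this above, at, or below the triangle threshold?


Number of potential triangles: C(200, 3) = 1313400.
Each occurs with probability p³ ≈ (0.0707)³ ≈ 3.53553e-04.
By linearity: E[X] = C(200, 3)·p³ ≈ 1313400 · 3.53553e-04 ≈ 464.357.
Since α = 1/2 < 1, p = c/n^{1/2} ≫ 1/n is above the triangle threshold p ~ 1/n. Asymptotically E[X] ~ (c³/6)·n^{3(1−α)} = (1³/6)·n^{1.5} → ∞; triangles are abundant w.h.p.

E[X] ≈ 464.357; in regime p = Θ(1/n^{1/2}) E[X] diverges (above the triangle threshold p ~ 1/n).


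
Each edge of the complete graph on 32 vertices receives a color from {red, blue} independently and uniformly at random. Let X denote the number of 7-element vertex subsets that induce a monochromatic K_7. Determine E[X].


Let X = Σ_S X_S over the C(32, 7) = 3365856 subsets S of size 7, where X_S = 1 if the K_7 on S is monochromatic.
For a fixed S, the K_7 on S has C(7, 2) = 21 edges. P[all 21 edges red] = (1/2)^21, and likewise for blue, so P[monochromatic] = 2·(1/2)^21 = 2^{1 − 21} = 1/1048576.
Summing: E[X] = C(32, 7) · 2^{1 − 21} = 3365856 · 1/1048576 = 105183/32768.
Numerically: E[X] ≈ 3.2099.

E[X] = C(32,7)·2^(1−C(7,2)) = 105183/32768 ≈ 3.2099.


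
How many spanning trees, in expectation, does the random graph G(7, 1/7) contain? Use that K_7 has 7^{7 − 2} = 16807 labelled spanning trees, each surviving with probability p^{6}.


K_7 has 7^{7 − 2} = 16807 labelled spanning trees.
For each such spanning tree H, let X_H = 1 if all 6 edges of H are present in G. Then P[X_H = 1] = p^{6} = (1/7)^{6} = 1/117649.
Summing the indicators: E[X] = Σ_H E[X_H] = 16807 · p^{6} = 16807 · 1/117649 = 1/7.
Numerically: E[X] ≈ 0.14286.

E[X] = 16807 · (1/7)^{6} = 1/7 ≈ 0.14286.


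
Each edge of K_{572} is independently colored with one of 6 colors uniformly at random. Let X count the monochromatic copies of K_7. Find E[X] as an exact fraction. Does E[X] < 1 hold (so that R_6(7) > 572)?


E[X] = C(572, 7) · 6^{1 − 21} = 3831215212271304 · 6^{−20} = 3831215212271304/3656158440062976.
As a reduced fraction: E[X] = 17737107464219/16926659444736 ≈ 1.047880.
Is E[X] < 1? NO.
Since E[X] ≥ 1, the first-moment bound is inconclusive at n = 572; it does NOT by itself certify R_6(7) > 572.

E[X] = 17737107464219/16926659444736 ≈ 1.047880; E[X] ≥ 1; first-moment method inconclusive here.


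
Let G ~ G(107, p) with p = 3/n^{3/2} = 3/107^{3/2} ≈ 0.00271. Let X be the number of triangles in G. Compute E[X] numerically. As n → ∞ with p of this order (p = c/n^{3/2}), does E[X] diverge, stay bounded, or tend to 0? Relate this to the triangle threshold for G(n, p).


Number of potential triangles: C(107, 3) = 198485.
Each occurs with probability p³ ≈ (0.00271)³ ≈ 1.991300e-08.
By linearity: E[X] = C(107, 3)·p³ ≈ 198485 · 1.991300e-08 ≈ 0.0040.
Since α = 3/2 > 1, p = c/n^{3/2} = o(1/n) is below the triangle threshold p ~ 1/n. Asymptotically E[X] ~ (c³/6)·n^{3(1−α)} = (3³/6)·n^{-1.5} → 0, so by Markov's inequality G has no triangles w.h.p.

E[X] ≈ 0.0040; in regime p = Θ(1/n^{3/2}) E[X] tends to 0 (below the triangle threshold p ~ 1/n).


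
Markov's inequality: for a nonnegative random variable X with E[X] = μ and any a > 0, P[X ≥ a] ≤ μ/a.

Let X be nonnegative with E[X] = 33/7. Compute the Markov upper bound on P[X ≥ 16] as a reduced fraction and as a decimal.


μ = E[X] = 33/7, a = 16.
Markov: P[X ≥ 16] ≤ μ/a = (33/7)/16 = 33/112.
Numerically: ≈ 0.29464.
(Since a = 16 > μ = 4.71429, the bound 33/112 is < 1 and informative.)

P[X ≥ 16] ≤ 33/112 ≈ 0.29464.


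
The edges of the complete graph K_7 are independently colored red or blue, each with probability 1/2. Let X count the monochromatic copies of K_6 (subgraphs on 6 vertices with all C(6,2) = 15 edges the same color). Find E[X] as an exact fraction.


Let X = Σ_S X_S over the C(7, 6) = 7 subsets S of size 6, where X_S = 1 if the K_6 on S is monochromatic.
For a fixed S, the K_6 on S has C(6, 2) = 15 edges. P[all 15 edges red] = (1/2)^15, and likewise for blue, so P[monochromatic] = 2·(1/2)^15 = 2^{1 − 15} = 1/16384.
By linearity of expectation: E[X] = C(7, 6) · 2^{1 − 15} = 7 · 1/16384 = 7/16384.
Numerically: E[X] ≈ 0.000.

E[X] = C(7,6)·2^(1−C(6,2)) = 7/16384 ≈ 0.000.


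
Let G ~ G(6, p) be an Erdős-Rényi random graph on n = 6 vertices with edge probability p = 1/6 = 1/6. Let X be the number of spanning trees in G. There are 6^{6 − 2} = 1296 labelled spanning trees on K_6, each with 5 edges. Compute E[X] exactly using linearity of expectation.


K_6 has 6^{6 − 2} = 1296 labelled spanning trees.
For each such spanning tree H, let X_H = 1 if all 5 edges of H are present in G. Then P[X_H = 1] = p^{5} = (1/6)^{5} = 1/7776.
By linearity: E[X] = Σ_H E[X_H] = 1296 · p^{5} = 1296 · 1/7776 = 1/6.
Numerically: E[X] ≈ 0.167.

E[X] = 1296 · (1/6)^{5} = 1/6 ≈ 0.167.


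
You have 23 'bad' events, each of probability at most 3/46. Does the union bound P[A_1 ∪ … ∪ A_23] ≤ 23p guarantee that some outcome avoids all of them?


Union bound: P[∪_{i=1}^{23} A_i] ≤ Σ_i P[A_i] ≤ 23·p = 23·(3/46) = 3/2.
Numerically: 3/2 ≈ 1.500000.
Is 3/2 < 1? NO.
Since the bound 3/2 is ≥ 1, the union bound is uninformative here; it does NOT by itself certify existence.

23·p = 3/2 ≈ 1.500000; existence NOT certified by the union bound.


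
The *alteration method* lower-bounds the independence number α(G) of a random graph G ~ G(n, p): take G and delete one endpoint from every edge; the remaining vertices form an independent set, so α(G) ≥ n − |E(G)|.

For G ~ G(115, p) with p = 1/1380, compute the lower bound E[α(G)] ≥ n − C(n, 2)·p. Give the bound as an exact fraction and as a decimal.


E[|E(G)|] = C(115, 2)·p = 6555 · (1/1380) = 19/4.
E[α(G)] ≥ n − E[|E(G)|] = 115 − 19/4 = 441/4.
Numerically: ≈ 110.25000.
(This is only a lower bound; the true E[α(G)] may be larger.)

E[α(G)] ≥ 441/4 ≈ 110.25000.


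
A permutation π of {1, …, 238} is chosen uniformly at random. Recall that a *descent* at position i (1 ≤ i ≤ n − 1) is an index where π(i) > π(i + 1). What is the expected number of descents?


Write X = Σ X_I over i = 1, …, 237, with X_I the indicator of one descent.
There are 237 indicators.
For each fixed i, the pair (π(i), π(i+1)) is a uniformly random ordered pair of distinct values from {1, …, 238}; by symmetry P[π(i) > π(i+1)] = 1/2.
By linearity: E[X] = 237 · (1/2) = (238 − 1) · (1/2) = 237/2 ≈ 118.500000.

E[X] = 237/2 = 118.500000.


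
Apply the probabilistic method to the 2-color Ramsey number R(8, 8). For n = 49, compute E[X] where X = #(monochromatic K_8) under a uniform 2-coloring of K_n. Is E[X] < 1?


E[X] = C(49, 8) · 2^{1 − 28} = 450978066 · 2^{−27} = 450978066/134217728.
As a reduced fraction: E[X] = 225489033/67108864 ≈ 3.3600.
Is E[X] < 1? NO.
Since E[X] ≥ 1, the first-moment bound is inconclusive at n = 49; it does NOT by itself certify R(8, 8) > 49.

E[X] = 225489033/67108864 ≈ 3.3600; E[X] ≥ 1; first-moment method inconclusive here.


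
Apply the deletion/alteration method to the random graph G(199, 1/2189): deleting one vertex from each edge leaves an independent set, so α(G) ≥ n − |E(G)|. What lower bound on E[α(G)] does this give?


E[|E(G)|] = C(199, 2)·p = 19701 · (1/2189) = 9.
E[α(G)] ≥ n − E[|E(G)|] = 199 − 9 = 190.
Numerically: ≈ 190.00000.
(This is only a lower bound; the true E[α(G)] may be larger.)

E[α(G)] ≥ 190 ≈ 190.00000.


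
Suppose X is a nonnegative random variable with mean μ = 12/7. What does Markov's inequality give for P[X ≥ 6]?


μ = E[X] = 12/7, a = 6.
Markov: P[X ≥ 6] ≤ μ/a = (12/7)/6 = 2/7.
Numerically: ≈ 0.2857.
(Since a = 6 > μ = 1.7143, the bound 2/7 is < 1 and informative.)

P[X ≥ 6] ≤ 2/7 ≈ 0.2857.


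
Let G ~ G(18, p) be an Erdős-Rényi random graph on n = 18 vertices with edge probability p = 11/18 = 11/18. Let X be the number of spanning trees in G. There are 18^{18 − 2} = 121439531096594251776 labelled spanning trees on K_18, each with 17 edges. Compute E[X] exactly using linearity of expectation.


K_18 has 18^{18 − 2} = 121439531096594251776 labelled spanning trees.
For each such spanning tree H, let X_H = 1 if all 17 edges of H are present in G. Then P[X_H = 1] = p^{17} = (11/18)^{17} = 505447028499293771/2185911559738696531968.
By linearity of expectation: E[X] = Σ_H E[X_H] = 121439531096594251776 · p^{17} = 121439531096594251776 · 505447028499293771/2185911559738696531968 = 505447028499293771/18.
Numerically: E[X] ≈ 2.808e+16.

E[X] = 121439531096594251776 · (11/18)^{17} = 505447028499293771/18 ≈ 2.808e+16.


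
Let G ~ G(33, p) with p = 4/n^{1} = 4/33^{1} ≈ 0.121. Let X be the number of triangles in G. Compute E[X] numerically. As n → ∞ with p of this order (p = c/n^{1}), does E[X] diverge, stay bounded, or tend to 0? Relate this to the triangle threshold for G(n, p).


Number of potential triangles: C(33, 3) = 5456.
Each occurs with probability p³ ≈ (0.121)³ ≈ 1.78089e-03.
By linearity: E[X] = C(33, 3)·p³ ≈ 5456 · 1.78089e-03 ≈ 9.717.
Here α = 1, so p = 4/n is exactly at the triangle threshold p ~ 1/n. Asymptotically E[X] → c³/6 = 4³/6 = 32/3 ≈ 10.667, a bounded constant. In this regime the triangle count is asymptotically Poisson(c³/6).

E[X] ≈ 9.717; in regime p = Θ(1/n^{1}) E[X] stays bounded (at the triangle threshold p ~ 1/n).


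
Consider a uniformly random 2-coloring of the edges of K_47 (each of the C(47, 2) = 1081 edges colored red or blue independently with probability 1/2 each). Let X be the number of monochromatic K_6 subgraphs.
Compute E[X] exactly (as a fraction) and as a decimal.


Let X = Σ_S X_S over the C(47, 6) = 10737573 subsets S of size 6, where X_S = 1 if the K_6 on S is monochromatic.
For a fixed S, the K_6 on S has C(6, 2) = 15 edges. P[all 15 edges red] = (1/2)^15, and likewise for blue, so P[monochromatic] = 2·(1/2)^15 = 2^{1 − 15} = 1/16384.
By linearity: E[X] = C(47, 6) · 2^{1 − 15} = 10737573 · 1/16384 = 10737573/16384.
Numerically: E[X] ≈ 655.369446.

E[X] = C(47,6)·2^(1−C(6,2)) = 10737573/16384 ≈ 655.369446.


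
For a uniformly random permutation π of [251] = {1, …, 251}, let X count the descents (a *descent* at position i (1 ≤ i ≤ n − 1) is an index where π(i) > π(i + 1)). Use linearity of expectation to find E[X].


Write X = Σ X_I over i = 1, …, 250, with X_I the indicator of one descent.
There are 250 indicators.
For each fixed i, the pair (π(i), π(i+1)) is a uniformly random ordered pair of distinct values from {1, …, 251}; by symmetry P[π(i) > π(i+1)] = 1/2.
By linearity: E[X] = 250 · (1/2) = (251 − 1) · (1/2) = 125 ≈ 125.000.

E[X] = 125 = 125.000.


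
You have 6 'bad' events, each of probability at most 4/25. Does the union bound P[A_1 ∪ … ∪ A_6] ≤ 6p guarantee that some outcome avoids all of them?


Union bound: P[∪_{i=1}^{6} A_i] ≤ Σ_i P[A_i] ≤ 6·p = 6·(4/25) = 24/25.
Numerically: 24/25 ≈ 0.960.
Is 24/25 < 1? YES.
Since P[∪ A_i] ≤ 24/25 < 1, the complement has P[∩ A_i^c] ≥ 1 − 24/25 = 1/25 > 0, so some outcome avoids every A_i.

6·p = 24/25 ≈ 0.960; existence CERTIFIED by the union bound.


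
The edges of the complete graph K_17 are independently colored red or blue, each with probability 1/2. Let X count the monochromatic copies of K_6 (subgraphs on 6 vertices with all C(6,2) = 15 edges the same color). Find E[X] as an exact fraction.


Let X = Σ_S X_S over the C(17, 6) = 12376 subsets S of size 6, where X_S = 1 if the K_6 on S is monochromatic.
For a fixed S, the K_6 on S has C(6, 2) = 15 edges. P[all 15 edges red] = (1/2)^15, and likewise for blue, so P[monochromatic] = 2·(1/2)^15 = 2^{1 − 15} = 1/16384.
By linearity: E[X] = C(17, 6) · 2^{1 − 15} = 12376 · 1/16384 = 1547/2048.
Numerically: E[X] ≈ 0.75537.

E[X] = C(17,6)·2^(1−C(6,2)) = 1547/2048 ≈ 0.75537.


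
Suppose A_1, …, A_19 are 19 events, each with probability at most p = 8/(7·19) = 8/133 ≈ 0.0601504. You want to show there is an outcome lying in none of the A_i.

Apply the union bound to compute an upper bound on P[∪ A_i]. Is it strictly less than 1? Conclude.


Union bound: P[∪_{i=1}^{19} A_i] ≤ Σ_i P[A_i] ≤ 19·p = 19·(8/133) = 8/7.
Numerically: 8/7 ≈ 1.1428571.
Is 8/7 < 1? NO.
Since the bound 8/7 is ≥ 1, the union bound is uninformative here; it does NOT by itself certify existence.

19·p = 8/7 ≈ 1.1428571; existence NOT certified by the union bound.


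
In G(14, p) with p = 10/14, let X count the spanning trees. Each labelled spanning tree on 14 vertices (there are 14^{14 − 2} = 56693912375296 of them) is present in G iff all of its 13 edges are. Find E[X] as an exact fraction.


K_14 has 14^{14 − 2} = 56693912375296 labelled spanning trees.
For each such spanning tree H, let X_H = 1 if all 13 edges of H are present in G. Then P[X_H = 1] = p^{13} = (5/7)^{13} = 1220703125/96889010407.
By linearity: E[X] = Σ_H E[X_H] = 56693912375296 · p^{13} = 56693912375296 · 1220703125/96889010407 = 5000000000000/7.
Numerically: E[X] ≈ 7.1429e+11.

E[X] = 56693912375296 · (5/7)^{13} = 5000000000000/7 ≈ 7.1429e+11.


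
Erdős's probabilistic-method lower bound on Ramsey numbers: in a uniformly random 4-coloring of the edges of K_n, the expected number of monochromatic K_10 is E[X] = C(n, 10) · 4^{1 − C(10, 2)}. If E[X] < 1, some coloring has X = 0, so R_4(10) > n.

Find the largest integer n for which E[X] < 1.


We need C(n, 10) · 4^{1 − 45} < 1, i.e. C(n, 10) < 4^{45 − 1} = 309485009821345068724781056.
Check values of n near the boundary:
  n = 2021: C(2021, 10) = 306347841644770462864800616; 306347841644770462864800616 < 309485009821345068724781056? YES
  n = 2022: C(2022, 10) = 307870445231474093395937796; 307870445231474093395937796 < 309485009821345068724781056? YES
  n = 2023: C(2023, 10) = 309399856285778485315440716; 309399856285778485315440716 < 309485009821345068724781056? YES
  n = 2024: C(2024, 10) = 310936101848269937576192656; 310936101848269937576192656 < 309485009821345068724781056? NO
  n = 2025: C(2025, 10) = 312479209053472269772600560; 312479209053472269772600560 < 309485009821345068724781056? NO
The largest n with C(n, 10) < 309485009821345068724781056 is n = 2023 (where E[X] = 77349964071444621328860179/77371252455336267181195264 ≈ 1.000). Hence R_4(10) > 2023, i.e. R_4(10) ≥ 2024.

Largest n = 2023; hence R_4(10) > 2023.


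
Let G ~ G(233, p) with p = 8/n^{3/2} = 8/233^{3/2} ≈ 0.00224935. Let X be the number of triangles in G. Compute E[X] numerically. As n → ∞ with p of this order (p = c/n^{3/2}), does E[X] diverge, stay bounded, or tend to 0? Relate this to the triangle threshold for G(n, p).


Number of potential triangles: C(233, 3) = 2081156.
Each occurs with probability p³ ≈ (0.00224935)³ ≈ 1.13806827e-08.
By linearity: E[X] = C(233, 3)·p³ ≈ 2081156 · 1.13806827e-08 ≈ 0.023685.
Since α = 3/2 > 1, p = c/n^{3/2} = o(1/n) is below the triangle threshold p ~ 1/n. Asymptotically E[X] ~ (c³/6)·n^{3(1−α)} = (8³/6)·n^{-1.5} → 0, so by Markov's inequality G has no triangles w.h.p.

E[X] ≈ 0.023685; in regime p = Θ(1/n^{3/2}) E[X] tends to 0 (below the triangle threshold p ~ 1/n).


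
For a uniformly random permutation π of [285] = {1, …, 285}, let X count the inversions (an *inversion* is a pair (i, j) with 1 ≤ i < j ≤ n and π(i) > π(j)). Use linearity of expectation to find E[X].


Write X = Σ X_I over the C(285, 2) = 40470 pairs i < j, with X_I the indicator of one inversion.
There are 40470 indicators.
For each fixed pair i < j, the values π(i) and π(j) are two distinct elements of {1, …, 285} in uniformly random order; by symmetry P[π(i) > π(j)] = 1/2.
By linearity: E[X] = 40470 · (1/2) = C(285, 2) · (1/2) = 40470/2 = 20235 ≈ 20235.0000.

E[X] = 20235 = 20235.0000.


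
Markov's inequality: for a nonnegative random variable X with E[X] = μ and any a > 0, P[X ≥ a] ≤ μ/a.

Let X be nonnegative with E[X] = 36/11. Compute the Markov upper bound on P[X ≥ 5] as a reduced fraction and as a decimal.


μ = E[X] = 36/11, a = 5.
Markov: P[X ≥ 5] ≤ μ/a = (36/11)/5 = 36/55.
Numerically: ≈ 0.65455.
(Since a = 5 > μ = 3.27273, the bound 36/55 is < 1 and informative.)

P[X ≥ 5] ≤ 36/55 ≈ 0.65455.


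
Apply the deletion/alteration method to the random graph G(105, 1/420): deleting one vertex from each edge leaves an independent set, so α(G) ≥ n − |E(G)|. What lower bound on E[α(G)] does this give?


E[|E(G)|] = C(105, 2)·p = 5460 · (1/420) = 13.
E[α(G)] ≥ n − E[|E(G)|] = 105 − 13 = 92.
Numerically: ≈ 92.000000.
(This is only a lower bound; the true E[α(G)] may be larger.)

E[α(G)] ≥ 92 ≈ 92.000000.


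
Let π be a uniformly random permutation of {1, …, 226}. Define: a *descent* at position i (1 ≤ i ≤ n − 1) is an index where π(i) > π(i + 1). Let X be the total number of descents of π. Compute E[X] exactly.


Write X = Σ X_I over i = 1, …, 225, with X_I the indicator of one descent.
There are 225 indicators.
For each fixed i, the pair (π(i), π(i+1)) is a uniformly random ordered pair of distinct values from {1, …, 226}; by symmetry P[π(i) > π(i+1)] = 1/2.
By linearity: E[X] = 225 · (1/2) = (226 − 1) · (1/2) = 225/2 ≈ 112.500.

E[X] = 225/2 = 112.500.


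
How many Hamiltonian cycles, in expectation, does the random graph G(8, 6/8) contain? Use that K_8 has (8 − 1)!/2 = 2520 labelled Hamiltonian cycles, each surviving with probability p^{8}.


K_8 has (8 − 1)!/2 = 2520 labelled Hamiltonian cycles.
For each such Hamiltonian cycle H, let X_H = 1 if all 8 edges of H are present in G. Then P[X_H = 1] = p^{8} = (3/4)^{8} = 6561/65536.
Summing the indicators: E[X] = Σ_H E[X_H] = 2520 · p^{8} = 2520 · 6561/65536 = 2066715/8192.
Numerically: E[X] ≈ 252.3.

E[X] = 2520 · (3/4)^{8} = 2066715/8192 ≈ 252.3.


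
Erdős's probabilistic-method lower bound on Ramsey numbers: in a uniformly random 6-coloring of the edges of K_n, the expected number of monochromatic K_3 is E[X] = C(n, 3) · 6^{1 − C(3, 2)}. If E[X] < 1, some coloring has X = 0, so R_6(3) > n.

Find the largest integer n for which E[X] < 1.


We need C(n, 3) · 6^{1 − 3} < 1, i.e. C(n, 3) < 6^{3 − 1} = 36.
Check values of n near the boundary:
  n = 4: C(4, 3) = 4; 4 < 36? YES
  n = 5: C(5, 3) = 10; 10 < 36? YES
  n = 6: C(6, 3) = 20; 20 < 36? YES
  n = 7: C(7, 3) = 35; 35 < 36? YES
  n = 8: C(8, 3) = 56; 56 < 36? NO
  n = 9: C(9, 3) = 84; 84 < 36? NO
The largest n with C(n, 3) < 36 is n = 7 (where E[X] = 35/36 ≈ 0.97222). Hence R_6(3) > 7, i.e. R_6(3) ≥ 8.

Largest n = 7; hence R_6(3) > 7.


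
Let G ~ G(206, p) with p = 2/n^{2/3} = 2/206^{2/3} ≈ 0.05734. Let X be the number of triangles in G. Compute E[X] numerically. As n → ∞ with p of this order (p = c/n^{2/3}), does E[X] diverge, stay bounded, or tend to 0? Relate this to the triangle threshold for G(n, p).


Number of potential triangles: C(206, 3) = 1435820.
Each occurs with probability p³ ≈ (0.05734)³ ≈ 1.885192e-04.
By linearity: E[X] = C(206, 3)·p³ ≈ 1435820 · 1.885192e-04 ≈ 270.6796.
Since α = 2/3 < 1, p = c/n^{2/3} ≫ 1/n is above the triangle threshold p ~ 1/n. Asymptotically E[X] ~ (c³/6)·n^{3(1−α)} = (2³/6)·n^{1} → ∞; triangles are abundant w.h.p.

E[X] ≈ 270.6796; in regime p = Θ(1/n^{2/3}) E[X] diverges (above the triangle threshold p ~ 1/n).


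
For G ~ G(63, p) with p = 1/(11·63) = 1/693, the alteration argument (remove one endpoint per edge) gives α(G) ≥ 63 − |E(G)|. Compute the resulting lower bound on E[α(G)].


E[|E(G)|] = C(63, 2)·p = 1953 · (1/693) = 31/11.
E[α(G)] ≥ n − E[|E(G)|] = 63 − 31/11 = 662/11.
Numerically: ≈ 60.1818.
(This is only a lower bound; the true E[α(G)] may be larger.)

E[α(G)] ≥ 662/11 ≈ 60.1818.


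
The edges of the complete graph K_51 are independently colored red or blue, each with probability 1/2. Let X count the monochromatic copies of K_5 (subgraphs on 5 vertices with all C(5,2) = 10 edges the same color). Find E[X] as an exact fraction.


Let X = Σ_S X_S over the C(51, 5) = 2349060 subsets S of size 5, where X_S = 1 if the K_5 on S is monochromatic.
For a fixed S, the K_5 on S has C(5, 2) = 10 edges. P[all 10 edges red] = (1/2)^10, and likewise for blue, so P[monochromatic] = 2·(1/2)^10 = 2^{1 − 10} = 1/512.
Summing: E[X] = C(51, 5) · 2^{1 − 10} = 2349060 · 1/512 = 587265/128.
Numerically: E[X] ≈ 4588.0078.

E[X] = C(51,5)·2^(1−C(5,2)) = 587265/128 ≈ 4588.0078.


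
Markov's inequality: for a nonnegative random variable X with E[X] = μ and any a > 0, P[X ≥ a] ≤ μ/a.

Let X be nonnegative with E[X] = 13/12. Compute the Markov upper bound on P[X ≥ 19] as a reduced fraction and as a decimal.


μ = E[X] = 13/12, a = 19.
Markov: P[X ≥ 19] ≤ μ/a = (13/12)/19 = 13/228.
Numerically: ≈ 0.057.
(Since a = 19 > μ = 1.083, the bound 13/228 is < 1 and informative.)

P[X ≥ 19] ≤ 13/228 ≈ 0.057.


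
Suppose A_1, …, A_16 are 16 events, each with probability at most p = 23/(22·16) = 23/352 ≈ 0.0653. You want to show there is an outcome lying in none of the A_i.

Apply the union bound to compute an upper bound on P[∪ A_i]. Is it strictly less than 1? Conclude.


Union bound: P[∪_{i=1}^{16} A_i] ≤ Σ_i P[A_i] ≤ 16·p = 16·(23/352) = 23/22.
Numerically: 23/22 ≈ 1.0455.
Is 23/22 < 1? NO.
Since the bound 23/22 is ≥ 1, the union bound is uninformative here; it does NOT by itself certify existence.

16·p = 23/22 ≈ 1.0455; existence NOT certified by the union bound.


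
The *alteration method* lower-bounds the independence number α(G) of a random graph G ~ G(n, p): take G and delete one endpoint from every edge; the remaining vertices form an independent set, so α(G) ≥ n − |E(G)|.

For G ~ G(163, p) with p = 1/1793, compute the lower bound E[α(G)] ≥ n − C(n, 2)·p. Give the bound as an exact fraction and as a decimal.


E[|E(G)|] = C(163, 2)·p = 13203 · (1/1793) = 81/11.
E[α(G)] ≥ n − E[|E(G)|] = 163 − 81/11 = 1712/11.
Numerically: ≈ 155.63636.
(This is only a lower bound; the true E[α(G)] may be larger.)

E[α(G)] ≥ 1712/11 ≈ 155.63636.


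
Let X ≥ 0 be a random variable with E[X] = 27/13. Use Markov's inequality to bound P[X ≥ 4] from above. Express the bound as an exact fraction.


μ = E[X] = 27/13, a = 4.
Markov: P[X ≥ 4] ≤ μ/a = (27/13)/4 = 27/52.
Numerically: ≈ 0.51923.
(Since a = 4 > μ = 2.07692, the bound 27/52 is < 1 and informative.)

P[X ≥ 4] ≤ 27/52 ≈ 0.51923.


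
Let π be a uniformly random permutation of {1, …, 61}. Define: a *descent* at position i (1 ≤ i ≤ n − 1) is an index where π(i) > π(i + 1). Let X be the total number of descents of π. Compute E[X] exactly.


Write X = Σ X_I over i = 1, …, 60, with X_I the indicator of one descent.
There are 60 indicators.
For each fixed i, the pair (π(i), π(i+1)) is a uniformly random ordered pair of distinct values from {1, …, 61}; by symmetry P[π(i) > π(i+1)] = 1/2.
By linearity: E[X] = 60 · (1/2) = (61 − 1) · (1/2) = 30 ≈ 30.000.

E[X] = 30 = 30.000.


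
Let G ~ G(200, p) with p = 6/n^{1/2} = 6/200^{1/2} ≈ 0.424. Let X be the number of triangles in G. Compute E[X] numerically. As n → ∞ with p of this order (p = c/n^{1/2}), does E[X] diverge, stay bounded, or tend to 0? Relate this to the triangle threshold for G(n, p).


Number of potential triangles: C(200, 3) = 1313400.
Each occurs with probability p³ ≈ (0.424)³ ≈ 7.63675e-02.
By linearity: E[X] = C(200, 3)·p³ ≈ 1313400 · 7.63675e-02 ≈ 100301.117.
Since α = 1/2 < 1, p = c/n^{1/2} ≫ 1/n is above the triangle threshold p ~ 1/n. Asymptotically E[X] ~ (c³/6)·n^{3(1−α)} = (6³/6)·n^{1.5} → ∞; triangles are abundant w.h.p.

E[X] ≈ 100301.117; in regime p = Θ(1/n^{1/2}) E[X] diverges (above the triangle threshold p ~ 1/n).


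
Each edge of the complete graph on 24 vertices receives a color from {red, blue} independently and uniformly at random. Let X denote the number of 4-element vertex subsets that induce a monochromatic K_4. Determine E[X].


Let X = Σ_S X_S over the C(24, 4) = 10626 subsets S of size 4, where X_S = 1 if the K_4 on S is monochromatic.
For a fixed S, the K_4 on S has C(4, 2) = 6 edges. P[all 6 edges red] = (1/2)^6, and likewise for blue, so P[monochromatic] = 2·(1/2)^6 = 2^{1 − 6} = 1/32.
By linearity: E[X] = C(24, 4) · 2^{1 − 6} = 10626 · 1/32 = 5313/16.
Numerically: E[X] ≈ 332.062.

E[X] = C(24,4)·2^(1−C(4,2)) = 5313/16 ≈ 332.062.


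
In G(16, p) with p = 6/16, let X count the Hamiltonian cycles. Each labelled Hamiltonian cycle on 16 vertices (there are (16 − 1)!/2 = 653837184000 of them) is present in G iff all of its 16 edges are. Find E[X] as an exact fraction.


K_16 has (16 − 1)!/2 = 653837184000 labelled Hamiltonian cycles.
For each such Hamiltonian cycle H, let X_H = 1 if all 16 edges of H are present in G. Then P[X_H = 1] = p^{16} = (3/8)^{16} = 43046721/281474976710656.
Summing the indicators: E[X] = Σ_H E[X_H] = 653837184000 · p^{16} = 653837184000 · 43046721/281474976710656 = 27485885585032875/274877906944.
Numerically: E[X] ≈ 99993.1.

E[X] = 653837184000 · (3/8)^{16} = 27485885585032875/274877906944 ≈ 99993.1.


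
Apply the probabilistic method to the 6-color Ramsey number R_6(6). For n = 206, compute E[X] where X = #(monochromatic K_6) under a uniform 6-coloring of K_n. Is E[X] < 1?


E[X] = C(206, 6) · 6^{1 − 15} = 98619368491 · 6^{−14} = 98619368491/78364164096.
As a reduced fraction: E[X] = 98619368491/78364164096 ≈ 1.258475.
Is E[X] < 1? NO.
Since E[X] ≥ 1, the first-moment bound is inconclusive at n = 206; it does NOT by itself certify R_6(6) > 206.

E[X] = 98619368491/78364164096 ≈ 1.258475; E[X] ≥ 1; first-moment method inconclusive here.


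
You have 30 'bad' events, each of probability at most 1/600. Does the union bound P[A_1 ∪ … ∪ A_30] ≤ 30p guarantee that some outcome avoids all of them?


Union bound: P[∪_{i=1}^{30} A_i] ≤ Σ_i P[A_i] ≤ 30·p = 30·(1/600) = 1/20.
Numerically: 1/20 ≈ 0.05000.
Is 1/20 < 1? YES.
Since P[∪ A_i] ≤ 1/20 < 1, the complement has P[∩ A_i^c] ≥ 1 − 1/20 = 19/20 > 0, so some outcome avoids every A_i.

30·p = 1/20 ≈ 0.05000; existence CERTIFIED by the union bound.


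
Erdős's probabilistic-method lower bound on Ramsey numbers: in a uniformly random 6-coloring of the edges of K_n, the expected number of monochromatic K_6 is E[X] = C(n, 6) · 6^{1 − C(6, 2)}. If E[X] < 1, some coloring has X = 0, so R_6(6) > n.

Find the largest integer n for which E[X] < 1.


We need C(n, 6) · 6^{1 − 15} < 1, i.e. C(n, 6) < 6^{15 − 1} = 78364164096.
Check values of n near the boundary:
  n = 197: C(197, 6) = 75176946208; 75176946208 < 78364164096? YES
  n = 198: C(198, 6) = 77526225777; 77526225777 < 78364164096? YES
  n = 199: C(199, 6) = 79936367511; 79936367511 < 78364164096? NO
  n = 200: C(200, 6) = 82408626300; 82408626300 < 78364164096? NO
  n = 201: C(201, 6) = 84944276340; 84944276340 < 78364164096? NO
The largest n with C(n, 6) < 78364164096 is n = 198 (where E[X] = 25842075259/26121388032 ≈ 0.989). Hence R_6(6) > 198, i.e. R_6(6) ≥ 199.

Largest n = 198; hence R_6(6) > 198.


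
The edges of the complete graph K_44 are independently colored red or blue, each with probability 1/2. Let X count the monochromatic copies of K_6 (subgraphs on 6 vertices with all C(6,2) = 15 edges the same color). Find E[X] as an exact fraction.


Let X = Σ_S X_S over the C(44, 6) = 7059052 subsets S of size 6, where X_S = 1 if the K_6 on S is monochromatic.
For a fixed S, the K_6 on S has C(6, 2) = 15 edges. P[all 15 edges red] = (1/2)^15, and likewise for blue, so P[monochromatic] = 2·(1/2)^15 = 2^{1 − 15} = 1/16384.
By linearity: E[X] = C(44, 6) · 2^{1 − 15} = 7059052 · 1/16384 = 1764763/4096.
Numerically: E[X] ≈ 430.850342.

E[X] = C(44,6)·2^(1−C(6,2)) = 1764763/4096 ≈ 430.850342.


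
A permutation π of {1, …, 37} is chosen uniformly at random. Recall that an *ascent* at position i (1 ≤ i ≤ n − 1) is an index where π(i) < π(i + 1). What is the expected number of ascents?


Write X = Σ X_I over i = 1, …, 36, with X_I the indicator of one ascent.
There are 36 indicators.
For each fixed i, the pair (π(i), π(i+1)) is a uniformly random ordered pair of distinct values from {1, …, 37}; by symmetry P[π(i) < π(i+1)] = 1/2.
By linearity: E[X] = 36 · (1/2) = (37 − 1) · (1/2) = 18 ≈ 18.00000.

E[X] = 18 = 18.00000.


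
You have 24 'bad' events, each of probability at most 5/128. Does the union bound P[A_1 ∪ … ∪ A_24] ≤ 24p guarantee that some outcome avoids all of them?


Union bound: P[∪_{i=1}^{24} A_i] ≤ Σ_i P[A_i] ≤ 24·p = 24·(5/128) = 15/16.
Numerically: 15/16 ≈ 0.93750.
Is 15/16 < 1? YES.
Since P[∪ A_i] ≤ 15/16 < 1, the complement has P[∩ A_i^c] ≥ 1 − 15/16 = 1/16 > 0, so some outcome avoids every A_i.

24·p = 15/16 ≈ 0.93750; existence CERTIFIED by the union bound.


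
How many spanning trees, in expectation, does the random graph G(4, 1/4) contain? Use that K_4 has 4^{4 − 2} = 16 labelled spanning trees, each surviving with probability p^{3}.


K_4 has 4^{4 − 2} = 16 labelled spanning trees.
For each such spanning tree H, let X_H = 1 if all 3 edges of H are present in G. Then P[X_H = 1] = p^{3} = (1/4)^{3} = 1/64.
By linearity: E[X] = Σ_H E[X_H] = 16 · p^{3} = 16 · 1/64 = 1/4.
Numerically: E[X] ≈ 0.25.

E[X] = 16 · (1/4)^{3} = 1/4 ≈ 0.25.


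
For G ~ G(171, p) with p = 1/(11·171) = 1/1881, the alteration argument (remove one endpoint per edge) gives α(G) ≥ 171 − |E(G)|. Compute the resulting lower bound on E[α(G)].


E[|E(G)|] = C(171, 2)·p = 14535 · (1/1881) = 85/11.
E[α(G)] ≥ n − E[|E(G)|] = 171 − 85/11 = 1796/11.
Numerically: ≈ 163.273.
(This is only a lower bound; the true E[α(G)] may be larger.)

E[α(G)] ≥ 1796/11 ≈ 163.273.


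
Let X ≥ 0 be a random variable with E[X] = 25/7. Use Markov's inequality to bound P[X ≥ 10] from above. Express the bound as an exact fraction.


μ = E[X] = 25/7, a = 10.
Markov: P[X ≥ 10] ≤ μ/a = (25/7)/10 = 5/14.
Numerically: ≈ 0.357.
(Since a = 10 > μ = 3.571, the bound 5/14 is < 1 and informative.)

P[X ≥ 10] ≤ 5/14 ≈ 0.357.


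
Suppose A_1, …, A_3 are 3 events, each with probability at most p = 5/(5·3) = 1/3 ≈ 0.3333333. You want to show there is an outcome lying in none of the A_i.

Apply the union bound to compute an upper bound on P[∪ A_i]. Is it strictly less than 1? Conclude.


Union bound: P[∪_{i=1}^{3} A_i] ≤ Σ_i P[A_i] ≤ 3·p = 3·(1/3) = 1.
Numerically: 1 ≈ 1.0000000.
Is 1 < 1? NO.
Since the bound 1 is ≥ 1, the union bound is uninformative here; it does NOT by itself certify existence.

3·p = 1 ≈ 1.0000000; existence NOT certified by the union bound.


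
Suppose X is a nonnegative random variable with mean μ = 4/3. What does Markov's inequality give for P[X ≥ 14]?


μ = E[X] = 4/3, a = 14.
Markov: P[X ≥ 14] ≤ μ/a = (4/3)/14 = 2/21.
Numerically: ≈ 0.0952.
(Since a = 14 > μ = 1.3333, the bound 2/21 is < 1 and informative.)

P[X ≥ 14] ≤ 2/21 ≈ 0.0952.


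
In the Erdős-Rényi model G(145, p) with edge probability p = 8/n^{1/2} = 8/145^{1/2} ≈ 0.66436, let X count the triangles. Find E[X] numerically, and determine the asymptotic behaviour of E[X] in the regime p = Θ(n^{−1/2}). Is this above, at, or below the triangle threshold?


Number of potential triangles: C(145, 3) = 497640.
Each occurs with probability p³ ≈ (0.66436)³ ≈ 2.9323645e-01.
By linearity: E[X] = C(145, 3)·p³ ≈ 497640 · 2.9323645e-01 ≈ 145926.18847.
Since α = 1/2 < 1, p = c/n^{1/2} ≫ 1/n is above the triangle threshold p ~ 1/n. Asymptotically E[X] ~ (c³/6)·n^{3(1−α)} = (8³/6)·n^{1.5} → ∞; triangles are abundant w.h.p.

E[X] ≈ 145926.18847; in regime p = Θ(1/n^{1/2}) E[X] diverges (above the triangle threshold p ~ 1/n).


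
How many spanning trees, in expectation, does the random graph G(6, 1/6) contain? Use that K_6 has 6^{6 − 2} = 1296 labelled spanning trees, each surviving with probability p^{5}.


K_6 has 6^{6 − 2} = 1296 labelled spanning trees.
For each such spanning tree H, let X_H = 1 if all 5 edges of H are present in G. Then P[X_H = 1] = p^{5} = (1/6)^{5} = 1/7776.
By linearity of expectation: E[X] = Σ_H E[X_H] = 1296 · p^{5} = 1296 · 1/7776 = 1/6.
Numerically: E[X] ≈ 0.1667.

E[X] = 1296 · (1/6)^{5} = 1/6 ≈ 0.1667.


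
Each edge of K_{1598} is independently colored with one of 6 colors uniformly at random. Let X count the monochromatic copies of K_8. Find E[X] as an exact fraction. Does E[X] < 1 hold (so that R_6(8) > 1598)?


E[X] = C(1598, 8) · 6^{1 − 28} = 1036267977730442348529 · 6^{−27} = 1036267977730442348529/1023490369077469249536.
As a reduced fraction: E[X] = 115140886414493594281/113721152119718805504 ≈ 1.0124843.
Is E[X] < 1? NO.
Since E[X] ≥ 1, the first-moment bound is inconclusive at n = 1598; it does NOT by itself certify R_6(8) > 1598.

E[X] = 115140886414493594281/113721152119718805504 ≈ 1.0124843; E[X] ≥ 1; first-moment method inconclusive here.


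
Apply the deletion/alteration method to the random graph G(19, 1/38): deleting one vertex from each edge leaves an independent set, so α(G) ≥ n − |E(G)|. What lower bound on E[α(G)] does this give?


E[|E(G)|] = C(19, 2)·p = 171 · (1/38) = 9/2.
E[α(G)] ≥ n − E[|E(G)|] = 19 − 9/2 = 29/2.
Numerically: ≈ 14.500000.
(This is only a lower bound; the true E[α(G)] may be larger.)

E[α(G)] ≥ 29/2 ≈ 14.500000.


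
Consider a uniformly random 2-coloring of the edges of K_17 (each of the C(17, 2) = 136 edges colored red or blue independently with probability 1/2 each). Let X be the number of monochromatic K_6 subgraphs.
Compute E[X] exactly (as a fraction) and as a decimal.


Let X = Σ_S X_S over the C(17, 6) = 12376 subsets S of size 6, where X_S = 1 if the K_6 on S is monochromatic.
For a fixed S, the K_6 on S has C(6, 2) = 15 edges. P[all 15 edges red] = (1/2)^15, and likewise for blue, so P[monochromatic] = 2·(1/2)^15 = 2^{1 − 15} = 1/16384.
By linearity: E[X] = C(17, 6) · 2^{1 − 15} = 12376 · 1/16384 = 1547/2048.
Numerically: E[X] ≈ 0.7554.

E[X] = C(17,6)·2^(1−C(6,2)) = 1547/2048 ≈ 0.7554.


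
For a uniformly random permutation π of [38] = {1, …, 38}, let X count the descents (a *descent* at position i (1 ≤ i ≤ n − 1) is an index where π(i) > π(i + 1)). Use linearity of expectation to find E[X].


Write X = Σ X_I over i = 1, …, 37, with X_I the indicator of one descent.
There are 37 indicators.
For each fixed i, the pair (π(i), π(i+1)) is a uniformly random ordered pair of distinct values from {1, …, 38}; by symmetry P[π(i) > π(i+1)] = 1/2.
By linearity: E[X] = 37 · (1/2) = (38 − 1) · (1/2) = 37/2 ≈ 18.50000.

E[X] = 37/2 = 18.50000.


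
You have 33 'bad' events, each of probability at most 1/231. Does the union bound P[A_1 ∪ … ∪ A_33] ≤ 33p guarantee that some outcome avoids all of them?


Union bound: P[∪_{i=1}^{33} A_i] ≤ Σ_i P[A_i] ≤ 33·p = 33·(1/231) = 1/7.
Numerically: 1/7 ≈ 0.14286.
Is 1/7 < 1? YES.
Since P[∪ A_i] ≤ 1/7 < 1, the complement has P[∩ A_i^c] ≥ 1 − 1/7 = 6/7 > 0, so some outcome avoids every A_i.

33·p = 1/7 ≈ 0.14286; existence CERTIFIED by the union bound.


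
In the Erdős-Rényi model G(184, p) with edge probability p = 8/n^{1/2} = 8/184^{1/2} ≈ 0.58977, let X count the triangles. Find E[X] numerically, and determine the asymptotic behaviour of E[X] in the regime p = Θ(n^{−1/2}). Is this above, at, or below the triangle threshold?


Number of potential triangles: C(184, 3) = 1021384.
Each occurs with probability p³ ≈ (0.58977)³ ≈ 2.0513663e-01.
By linearity: E[X] = C(184, 3)·p³ ≈ 1021384 · 2.0513663e-01 ≈ 209523.27645.
Since α = 1/2 < 1, p = c/n^{1/2} ≫ 1/n is above the triangle threshold p ~ 1/n. Asymptotically E[X] ~ (c³/6)·n^{3(1−α)} = (8³/6)·n^{1.5} → ∞; triangles are abundant w.h.p.

E[X] ≈ 209523.27645; in regime p = Θ(1/n^{1/2}) E[X] diverges (above the triangle threshold p ~ 1/n).


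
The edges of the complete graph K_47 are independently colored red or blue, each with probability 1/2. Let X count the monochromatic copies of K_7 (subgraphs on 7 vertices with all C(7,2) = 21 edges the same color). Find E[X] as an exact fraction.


Let X = Σ_S X_S over the C(47, 7) = 62891499 subsets S of size 7, where X_S = 1 if the K_7 on S is monochromatic.
For a fixed S, the K_7 on S has C(7, 2) = 21 edges. P[all 21 edges red] = (1/2)^21, and likewise for blue, so P[monochromatic] = 2·(1/2)^21 = 2^{1 − 21} = 1/1048576.
Summing: E[X] = C(47, 7) · 2^{1 − 21} = 62891499 · 1/1048576 = 62891499/1048576.
Numerically: E[X] ≈ 59.97801.

E[X] = C(47,7)·2^(1−C(7,2)) = 62891499/1048576 ≈ 59.97801.
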